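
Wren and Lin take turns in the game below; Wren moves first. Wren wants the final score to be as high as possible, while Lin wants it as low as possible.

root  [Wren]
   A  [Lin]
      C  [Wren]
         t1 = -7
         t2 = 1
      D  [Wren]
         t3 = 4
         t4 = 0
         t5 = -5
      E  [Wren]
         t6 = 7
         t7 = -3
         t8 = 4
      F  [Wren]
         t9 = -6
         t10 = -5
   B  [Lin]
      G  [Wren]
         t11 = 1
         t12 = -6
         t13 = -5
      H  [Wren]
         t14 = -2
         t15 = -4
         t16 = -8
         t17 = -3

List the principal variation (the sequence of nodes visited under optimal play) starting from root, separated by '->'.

C (Wren): max(-7, 1) = 1
D (Wren): max(4, 0, -5) = 4
E (Wren): max(7, -3, 4) = 7
F (Wren): max(-6, -5) = -5
A (Lin): min(1, 4, 7, -5) = -5
G (Wren): max(1, -6, -5) = 1
H (Wren): max(-2, -4, -8, -3) = -2
B (Lin): min(1, -2) = -2
root (Wren): max(-5, -2) = -2
At root, Wren picks B (highest: -2).
At B, Lin picks H (lowest: -2).
At H, Wren picks t14 (highest: -2).
Terminal value -2.

root -> B -> H -> t14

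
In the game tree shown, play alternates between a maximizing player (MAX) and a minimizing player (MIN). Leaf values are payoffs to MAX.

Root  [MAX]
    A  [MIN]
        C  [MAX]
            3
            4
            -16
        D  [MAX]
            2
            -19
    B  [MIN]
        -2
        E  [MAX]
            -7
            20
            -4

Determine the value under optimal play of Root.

C (MAX): max(3, 4, -16) = 4
D (MAX): max(2, -19) = 2
A (MIN): min(4, 2) = 2
E (MAX): max(-7, 20, -4) = 20
B (MIN): min(-2, 20) = -2
Root (MAX): max(2, -2) = 2

2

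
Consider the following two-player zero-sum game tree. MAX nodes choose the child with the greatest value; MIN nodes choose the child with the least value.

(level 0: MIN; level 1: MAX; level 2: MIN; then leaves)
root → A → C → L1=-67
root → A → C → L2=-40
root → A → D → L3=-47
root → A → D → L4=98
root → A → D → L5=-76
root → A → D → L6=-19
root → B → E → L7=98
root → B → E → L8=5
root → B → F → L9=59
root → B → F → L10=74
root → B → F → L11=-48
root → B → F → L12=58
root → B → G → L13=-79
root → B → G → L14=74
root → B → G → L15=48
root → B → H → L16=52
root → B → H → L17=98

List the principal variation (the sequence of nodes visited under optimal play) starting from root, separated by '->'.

root -> A -> C -> L1

C (MIN): min(-67, -40) = -67
D (MIN): min(-47, 98, -76, -19) = -76
A (MAX): max(-67, -76) = -67
E (MIN): min(98, 5) = 5
F (MIN): min(59, 74, -48, 58) = -48
G (MIN): min(-79, 74, 48) = -79
H (MIN): min(52, 98) = 52
B (MAX): max(5, -48, -79, 52) = 52
root (MIN): min(-67, 52) = -67
At root, MIN picks A (lowest: -67).
At A, MAX picks C (highest: -67).
At C, MIN picks L1 (lowest: -67).
Terminal value -67.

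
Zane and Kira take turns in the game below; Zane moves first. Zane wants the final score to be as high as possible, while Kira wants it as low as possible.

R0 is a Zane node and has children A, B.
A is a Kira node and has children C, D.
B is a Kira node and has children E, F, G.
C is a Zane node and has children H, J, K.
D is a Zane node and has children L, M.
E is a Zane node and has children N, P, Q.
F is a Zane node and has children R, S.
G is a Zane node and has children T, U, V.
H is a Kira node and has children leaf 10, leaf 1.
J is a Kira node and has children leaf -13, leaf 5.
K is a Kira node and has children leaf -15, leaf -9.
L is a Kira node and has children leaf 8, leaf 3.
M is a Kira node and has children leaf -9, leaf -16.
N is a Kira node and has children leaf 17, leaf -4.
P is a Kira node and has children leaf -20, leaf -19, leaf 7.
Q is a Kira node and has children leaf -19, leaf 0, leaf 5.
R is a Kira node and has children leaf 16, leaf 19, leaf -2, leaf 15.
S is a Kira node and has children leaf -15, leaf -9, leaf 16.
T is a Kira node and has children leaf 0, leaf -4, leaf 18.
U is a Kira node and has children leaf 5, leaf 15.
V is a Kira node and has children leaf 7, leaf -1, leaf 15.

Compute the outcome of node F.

R (Kira): min(16, 19, -2, 15) = -2
S (Kira): min(-15, -9, 16) = -15
F (Zane): max(-2, -15) = -2

-2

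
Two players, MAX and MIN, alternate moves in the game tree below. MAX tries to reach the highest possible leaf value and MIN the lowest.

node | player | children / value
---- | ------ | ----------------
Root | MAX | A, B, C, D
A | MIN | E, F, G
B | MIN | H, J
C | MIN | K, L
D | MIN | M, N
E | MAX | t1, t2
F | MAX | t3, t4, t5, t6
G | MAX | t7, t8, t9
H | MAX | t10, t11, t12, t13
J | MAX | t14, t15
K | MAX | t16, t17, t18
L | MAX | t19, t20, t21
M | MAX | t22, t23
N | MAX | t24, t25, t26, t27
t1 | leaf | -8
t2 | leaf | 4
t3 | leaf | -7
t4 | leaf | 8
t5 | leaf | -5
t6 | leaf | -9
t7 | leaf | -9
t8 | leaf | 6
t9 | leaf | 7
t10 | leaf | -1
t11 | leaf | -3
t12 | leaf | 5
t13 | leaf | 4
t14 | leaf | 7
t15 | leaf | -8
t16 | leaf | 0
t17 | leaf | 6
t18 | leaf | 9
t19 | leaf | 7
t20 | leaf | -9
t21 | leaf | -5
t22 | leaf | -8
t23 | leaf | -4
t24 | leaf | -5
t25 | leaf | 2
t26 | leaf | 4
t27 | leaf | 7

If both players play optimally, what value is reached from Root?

7

E (MAX): max(-8, 4) = 4
F (MAX): max(-7, 8, -5, -9) = 8
G (MAX): max(-9, 6, 7) = 7
A (MIN): min(4, 8, 7) = 4
H (MAX): max(-1, -3, 5, 4) = 5
J (MAX): max(7, -8) = 7
B (MIN): min(5, 7) = 5
K (MAX): max(0, 6, 9) = 9
L (MAX): max(7, -9, -5) = 7
C (MIN): min(9, 7) = 7
M (MAX): max(-8, -4) = -4
N (MAX): max(-5, 2, 4, 7) = 7
D (MIN): min(-4, 7) = -4
Root (MAX): max(4, 5, 7, -4) = 7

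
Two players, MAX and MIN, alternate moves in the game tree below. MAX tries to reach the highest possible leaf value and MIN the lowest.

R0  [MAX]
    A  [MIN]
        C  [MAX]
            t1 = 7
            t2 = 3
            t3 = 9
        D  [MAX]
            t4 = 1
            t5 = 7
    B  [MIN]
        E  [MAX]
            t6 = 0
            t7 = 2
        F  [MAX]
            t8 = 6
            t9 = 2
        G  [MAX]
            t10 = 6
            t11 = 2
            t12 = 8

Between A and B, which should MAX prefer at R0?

C (MAX): max(7, 3, 9) = 9
D (MAX): max(1, 7) = 7
A (MIN): min(9, 7) = 7
E (MAX): max(0, 2) = 2
F (MAX): max(6, 2) = 6
G (MAX): max(6, 2, 8) = 8
B (MIN): min(2, 6, 8) = 2
MAX prefers the higher value; A=7, B=2. A is better since 7 > 2.

A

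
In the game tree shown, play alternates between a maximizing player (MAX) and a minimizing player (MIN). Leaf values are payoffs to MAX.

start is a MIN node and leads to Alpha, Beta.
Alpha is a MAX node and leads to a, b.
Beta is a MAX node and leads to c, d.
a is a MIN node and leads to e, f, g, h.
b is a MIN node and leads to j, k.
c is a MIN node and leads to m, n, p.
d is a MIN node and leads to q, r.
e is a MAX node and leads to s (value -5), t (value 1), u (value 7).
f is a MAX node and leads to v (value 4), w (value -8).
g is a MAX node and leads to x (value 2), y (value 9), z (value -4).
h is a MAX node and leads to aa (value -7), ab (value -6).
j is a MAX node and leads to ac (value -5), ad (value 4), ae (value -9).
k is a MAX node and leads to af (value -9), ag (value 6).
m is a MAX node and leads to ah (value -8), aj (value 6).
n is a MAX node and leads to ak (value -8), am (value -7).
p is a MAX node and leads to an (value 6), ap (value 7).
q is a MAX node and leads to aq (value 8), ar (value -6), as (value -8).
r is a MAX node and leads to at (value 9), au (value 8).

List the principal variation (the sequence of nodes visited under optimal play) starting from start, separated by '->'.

start -> Alpha -> b -> j -> ad

e (MAX): max(-5, 1, 7) = 7
f (MAX): max(4, -8) = 4
g (MAX): max(2, 9, -4) = 9
h (MAX): max(-7, -6) = -6
a (MIN): min(7, 4, 9, -6) = -6
j (MAX): max(-5, 4, -9) = 4
k (MAX): max(-9, 6) = 6
b (MIN): min(4, 6) = 4
Alpha (MAX): max(-6, 4) = 4
m (MAX): max(-8, 6) = 6
n (MAX): max(-8, -7) = -7
p (MAX): max(6, 7) = 7
c (MIN): min(6, -7, 7) = -7
q (MAX): max(8, -6, -8) = 8
r (MAX): max(9, 8) = 9
d (MIN): min(8, 9) = 8
Beta (MAX): max(-7, 8) = 8
start (MIN): min(4, 8) = 4
At start, MIN picks Alpha (lowest: 4).
At Alpha, MAX picks b (highest: 4).
At b, MIN picks j (lowest: 4).
At j, MAX picks ad (highest: 4).
Terminal value 4.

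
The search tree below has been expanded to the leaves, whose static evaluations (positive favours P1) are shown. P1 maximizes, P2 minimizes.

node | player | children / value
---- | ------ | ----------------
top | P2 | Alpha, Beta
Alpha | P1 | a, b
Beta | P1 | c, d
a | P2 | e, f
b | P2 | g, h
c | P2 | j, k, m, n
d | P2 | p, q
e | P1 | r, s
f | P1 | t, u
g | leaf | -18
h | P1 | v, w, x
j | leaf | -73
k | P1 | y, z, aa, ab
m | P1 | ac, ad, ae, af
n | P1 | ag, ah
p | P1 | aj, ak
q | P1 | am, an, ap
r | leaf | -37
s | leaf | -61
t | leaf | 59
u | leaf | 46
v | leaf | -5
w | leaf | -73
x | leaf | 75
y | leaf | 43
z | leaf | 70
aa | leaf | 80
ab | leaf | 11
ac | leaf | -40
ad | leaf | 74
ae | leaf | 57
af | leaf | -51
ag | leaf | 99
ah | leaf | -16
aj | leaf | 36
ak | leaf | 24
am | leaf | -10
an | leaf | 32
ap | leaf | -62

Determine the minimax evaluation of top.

-18

e (P1): max(-37, -61) = -37
f (P1): max(59, 46) = 59
a (P2): min(-37, 59) = -37
h (P1): max(-5, -73, 75) = 75
b (P2): min(-18, 75) = -18
Alpha (P1): max(-37, -18) = -18
k (P1): max(43, 70, 80, 11) = 80
m (P1): max(-40, 74, 57, -51) = 74
n (P1): max(99, -16) = 99
c (P2): min(-73, 80, 74, 99) = -73
p (P1): max(36, 24) = 36
q (P1): max(-10, 32, -62) = 32
d (P2): min(36, 32) = 32
Beta (P1): max(-73, 32) = 32
top (P2): min(-18, 32) = -18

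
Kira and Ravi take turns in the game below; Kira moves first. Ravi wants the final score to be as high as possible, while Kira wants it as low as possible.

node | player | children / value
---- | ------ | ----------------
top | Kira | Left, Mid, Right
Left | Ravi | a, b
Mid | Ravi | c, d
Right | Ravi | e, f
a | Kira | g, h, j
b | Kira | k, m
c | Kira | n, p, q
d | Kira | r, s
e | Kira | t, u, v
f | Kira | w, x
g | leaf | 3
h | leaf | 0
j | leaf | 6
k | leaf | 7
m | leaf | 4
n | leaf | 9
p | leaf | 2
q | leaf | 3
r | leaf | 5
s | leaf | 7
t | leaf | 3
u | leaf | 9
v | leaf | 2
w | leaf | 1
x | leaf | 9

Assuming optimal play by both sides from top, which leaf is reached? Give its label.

v

a (Kira): min(3, 0, 6) = 0
b (Kira): min(7, 4) = 4
Left (Ravi): max(0, 4) = 4
c (Kira): min(9, 2, 3) = 2
d (Kira): min(5, 7) = 5
Mid (Ravi): max(2, 5) = 5
e (Kira): min(3, 9, 2) = 2
f (Kira): min(1, 9) = 1
Right (Ravi): max(2, 1) = 2
top (Kira): min(4, 5, 2) = 2
At top, Kira picks Right (lowest: 2).
At Right, Ravi picks e (highest: 2).
At e, Kira picks v (lowest: 2).
Terminal value 2.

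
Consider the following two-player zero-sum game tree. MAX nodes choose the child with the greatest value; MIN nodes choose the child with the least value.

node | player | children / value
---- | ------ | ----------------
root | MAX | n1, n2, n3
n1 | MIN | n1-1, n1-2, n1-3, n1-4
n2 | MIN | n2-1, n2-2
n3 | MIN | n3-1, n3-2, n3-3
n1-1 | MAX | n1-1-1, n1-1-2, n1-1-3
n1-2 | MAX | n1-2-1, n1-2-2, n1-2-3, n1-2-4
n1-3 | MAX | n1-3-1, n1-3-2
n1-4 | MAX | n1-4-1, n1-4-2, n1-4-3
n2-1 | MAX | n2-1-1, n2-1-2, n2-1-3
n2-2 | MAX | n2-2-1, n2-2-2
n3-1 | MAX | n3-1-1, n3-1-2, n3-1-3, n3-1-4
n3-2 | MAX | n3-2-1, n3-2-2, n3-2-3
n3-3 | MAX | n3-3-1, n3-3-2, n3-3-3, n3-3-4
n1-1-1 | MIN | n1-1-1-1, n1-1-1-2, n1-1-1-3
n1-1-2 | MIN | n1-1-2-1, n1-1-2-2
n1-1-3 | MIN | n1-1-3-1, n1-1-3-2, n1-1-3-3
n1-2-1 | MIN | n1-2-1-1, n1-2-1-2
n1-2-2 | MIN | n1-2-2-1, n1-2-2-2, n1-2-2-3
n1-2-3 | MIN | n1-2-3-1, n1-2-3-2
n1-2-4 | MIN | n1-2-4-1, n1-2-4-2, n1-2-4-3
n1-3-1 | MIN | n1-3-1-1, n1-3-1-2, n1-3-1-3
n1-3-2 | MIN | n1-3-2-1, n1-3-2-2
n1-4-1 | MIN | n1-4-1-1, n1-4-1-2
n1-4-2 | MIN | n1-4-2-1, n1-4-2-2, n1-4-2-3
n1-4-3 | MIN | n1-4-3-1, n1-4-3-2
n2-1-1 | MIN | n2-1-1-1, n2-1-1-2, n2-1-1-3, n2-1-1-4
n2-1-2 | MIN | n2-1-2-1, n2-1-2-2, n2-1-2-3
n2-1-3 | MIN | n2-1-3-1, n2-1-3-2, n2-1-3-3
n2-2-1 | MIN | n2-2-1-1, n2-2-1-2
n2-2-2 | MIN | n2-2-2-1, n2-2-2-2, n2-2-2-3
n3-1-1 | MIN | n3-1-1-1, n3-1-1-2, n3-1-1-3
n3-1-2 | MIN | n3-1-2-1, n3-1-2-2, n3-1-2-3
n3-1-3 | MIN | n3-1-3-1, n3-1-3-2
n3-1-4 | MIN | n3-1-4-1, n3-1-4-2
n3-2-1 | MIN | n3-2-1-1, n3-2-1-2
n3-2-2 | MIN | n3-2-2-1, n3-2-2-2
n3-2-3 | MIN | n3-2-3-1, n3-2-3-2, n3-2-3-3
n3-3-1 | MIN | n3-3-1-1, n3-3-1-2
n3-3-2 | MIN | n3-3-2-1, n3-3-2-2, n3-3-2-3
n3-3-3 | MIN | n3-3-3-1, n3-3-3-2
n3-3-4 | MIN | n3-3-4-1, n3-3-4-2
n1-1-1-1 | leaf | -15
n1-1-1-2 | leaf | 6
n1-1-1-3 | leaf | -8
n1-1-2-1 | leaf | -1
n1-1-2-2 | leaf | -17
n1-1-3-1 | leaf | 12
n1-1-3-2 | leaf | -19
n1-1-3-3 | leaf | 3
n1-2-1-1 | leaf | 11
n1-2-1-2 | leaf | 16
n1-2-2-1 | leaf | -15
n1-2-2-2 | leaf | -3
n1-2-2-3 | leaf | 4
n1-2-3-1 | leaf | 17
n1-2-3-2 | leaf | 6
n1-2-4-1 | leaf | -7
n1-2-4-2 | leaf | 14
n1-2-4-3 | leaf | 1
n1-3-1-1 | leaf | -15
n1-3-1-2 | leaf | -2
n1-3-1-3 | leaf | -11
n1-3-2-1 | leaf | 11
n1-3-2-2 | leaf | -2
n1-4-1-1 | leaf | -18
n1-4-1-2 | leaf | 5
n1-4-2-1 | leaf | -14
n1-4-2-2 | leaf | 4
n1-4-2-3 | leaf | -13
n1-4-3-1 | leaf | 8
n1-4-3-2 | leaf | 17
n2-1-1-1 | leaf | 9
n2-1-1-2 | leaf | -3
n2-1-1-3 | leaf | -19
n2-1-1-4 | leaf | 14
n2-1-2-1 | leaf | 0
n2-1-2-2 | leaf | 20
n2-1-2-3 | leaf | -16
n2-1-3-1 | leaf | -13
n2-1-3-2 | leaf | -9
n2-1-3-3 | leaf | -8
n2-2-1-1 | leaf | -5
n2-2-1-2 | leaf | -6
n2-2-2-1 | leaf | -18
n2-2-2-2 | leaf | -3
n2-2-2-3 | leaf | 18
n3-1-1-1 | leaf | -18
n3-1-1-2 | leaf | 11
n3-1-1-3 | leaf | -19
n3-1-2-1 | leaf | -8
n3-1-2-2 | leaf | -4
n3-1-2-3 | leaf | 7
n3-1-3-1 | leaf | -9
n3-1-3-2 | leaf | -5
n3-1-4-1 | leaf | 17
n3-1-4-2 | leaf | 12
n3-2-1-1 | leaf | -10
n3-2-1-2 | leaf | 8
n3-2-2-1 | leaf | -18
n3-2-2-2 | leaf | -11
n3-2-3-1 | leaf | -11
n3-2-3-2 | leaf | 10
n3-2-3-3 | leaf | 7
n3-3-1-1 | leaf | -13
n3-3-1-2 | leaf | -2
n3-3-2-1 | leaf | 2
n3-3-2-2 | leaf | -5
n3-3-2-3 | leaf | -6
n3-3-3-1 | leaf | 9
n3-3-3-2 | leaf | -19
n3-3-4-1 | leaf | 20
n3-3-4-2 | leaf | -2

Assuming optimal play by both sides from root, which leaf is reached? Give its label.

n3-2-1-1

n1-1-1 (MIN): min(-15, 6, -8) = -15
n1-1-2 (MIN): min(-1, -17) = -17
n1-1-3 (MIN): min(12, -19, 3) = -19
n1-1 (MAX): max(-15, -17, -19) = -15
n1-2-1 (MIN): min(11, 16) = 11
n1-2-2 (MIN): min(-15, -3, 4) = -15
n1-2-3 (MIN): min(17, 6) = 6
n1-2-4 (MIN): min(-7, 14, 1) = -7
n1-2 (MAX): max(11, -15, 6, -7) = 11
n1-3-1 (MIN): min(-15, -2, -11) = -15
n1-3-2 (MIN): min(11, -2) = -2
n1-3 (MAX): max(-15, -2) = -2
n1-4-1 (MIN): min(-18, 5) = -18
n1-4-2 (MIN): min(-14, 4, -13) = -14
n1-4-3 (MIN): min(8, 17) = 8
n1-4 (MAX): max(-18, -14, 8) = 8
n1 (MIN): min(-15, 11, -2, 8) = -15
n2-1-1 (MIN): min(9, -3, -19, 14) = -19
n2-1-2 (MIN): min(0, 20, -16) = -16
n2-1-3 (MIN): min(-13, -9, -8) = -13
n2-1 (MAX): max(-19, -16, -13) = -13
n2-2-1 (MIN): min(-5, -6) = -6
n2-2-2 (MIN): min(-18, -3, 18) = -18
n2-2 (MAX): max(-6, -18) = -6
n2 (MIN): min(-13, -6) = -13
n3-1-1 (MIN): min(-18, 11, -19) = -19
n3-1-2 (MIN): min(-8, -4, 7) = -8
n3-1-3 (MIN): min(-9, -5) = -9
n3-1-4 (MIN): min(17, 12) = 12
n3-1 (MAX): max(-19, -8, -9, 12) = 12
n3-2-1 (MIN): min(-10, 8) = -10
n3-2-2 (MIN): min(-18, -11) = -18
n3-2-3 (MIN): min(-11, 10, 7) = -11
n3-2 (MAX): max(-10, -18, -11) = -10
n3-3-1 (MIN): min(-13, -2) = -13
n3-3-2 (MIN): min(2, -5, -6) = -6
n3-3-3 (MIN): min(9, -19) = -19
n3-3-4 (MIN): min(20, -2) = -2
n3-3 (MAX): max(-13, -6, -19, -2) = -2
n3 (MIN): min(12, -10, -2) = -10
root (MAX): max(-15, -13, -10) = -10
At root, MAX picks n3 (highest: -10).
At n3, MIN picks n3-2 (lowest: -10).
At n3-2, MAX picks n3-2-1 (highest: -10).
At n3-2-1, MIN picks n3-2-1-1 (lowest: -10).
Terminal value -10.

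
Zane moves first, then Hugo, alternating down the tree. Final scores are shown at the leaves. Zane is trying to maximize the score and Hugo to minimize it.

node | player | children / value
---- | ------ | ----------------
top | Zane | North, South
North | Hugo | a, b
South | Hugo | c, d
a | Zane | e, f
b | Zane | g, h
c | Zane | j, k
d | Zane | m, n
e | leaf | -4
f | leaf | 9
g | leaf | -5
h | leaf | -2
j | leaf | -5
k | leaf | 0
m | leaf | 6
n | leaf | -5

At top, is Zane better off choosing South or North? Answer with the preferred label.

South

c (Zane): max(-5, 0) = 0
d (Zane): max(6, -5) = 6
South (Hugo): min(0, 6) = 0
a (Zane): max(-4, 9) = 9
b (Zane): max(-5, -2) = -2
North (Hugo): min(9, -2) = -2
Zane prefers the higher value; South=0, North=-2. South is better since 0 > -2.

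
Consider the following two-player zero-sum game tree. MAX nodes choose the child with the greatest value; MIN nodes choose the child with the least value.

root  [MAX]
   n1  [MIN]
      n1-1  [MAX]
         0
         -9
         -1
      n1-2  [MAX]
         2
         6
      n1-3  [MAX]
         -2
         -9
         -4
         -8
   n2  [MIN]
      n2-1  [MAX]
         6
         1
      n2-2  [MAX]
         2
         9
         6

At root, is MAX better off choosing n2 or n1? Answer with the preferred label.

n2

n2-1 (MAX): max(6, 1) = 6
n2-2 (MAX): max(2, 9, 6) = 9
n2 (MIN): min(6, 9) = 6
n1-1 (MAX): max(0, -9, -1) = 0
n1-2 (MAX): max(2, 6) = 6
n1-3 (MAX): max(-2, -9, -4, -8) = -2
n1 (MIN): min(0, 6, -2) = -2
MAX prefers the higher value; n2=6, n1=-2. n2 is better since 6 > -2.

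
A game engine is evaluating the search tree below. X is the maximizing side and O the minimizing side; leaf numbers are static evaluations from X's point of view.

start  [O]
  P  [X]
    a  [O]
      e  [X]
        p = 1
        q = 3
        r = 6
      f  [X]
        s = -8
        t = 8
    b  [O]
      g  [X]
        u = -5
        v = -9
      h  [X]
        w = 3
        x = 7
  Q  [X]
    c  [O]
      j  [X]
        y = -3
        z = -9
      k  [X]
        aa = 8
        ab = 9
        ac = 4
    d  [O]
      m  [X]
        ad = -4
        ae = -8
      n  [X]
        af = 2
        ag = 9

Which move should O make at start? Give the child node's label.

Q

e (X): max(1, 3, 6) = 6
f (X): max(-8, 8) = 8
a (O): min(6, 8) = 6
g (X): max(-5, -9) = -5
h (X): max(3, 7) = 7
b (O): min(-5, 7) = -5
P (X): max(6, -5) = 6
j (X): max(-3, -9) = -3
k (X): max(8, 9, 4) = 9
c (O): min(-3, 9) = -3
m (X): max(-4, -8) = -4
n (X): max(2, 9) = 9
d (O): min(-4, 9) = -4
Q (X): max(-3, -4) = -3
start (O): min(6, -3) = -3
O at start wants the lowest of {P=6, Q=-3}, so chooses Q.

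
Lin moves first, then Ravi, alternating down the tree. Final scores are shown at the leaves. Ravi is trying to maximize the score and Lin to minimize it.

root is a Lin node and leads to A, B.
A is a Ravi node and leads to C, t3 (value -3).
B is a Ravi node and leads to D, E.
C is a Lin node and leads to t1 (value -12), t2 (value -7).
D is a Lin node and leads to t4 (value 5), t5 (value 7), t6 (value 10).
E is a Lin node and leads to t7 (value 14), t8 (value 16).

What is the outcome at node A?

C (Lin): min(-12, -7) = -12
A (Ravi): max(-12, -3) = -3

-3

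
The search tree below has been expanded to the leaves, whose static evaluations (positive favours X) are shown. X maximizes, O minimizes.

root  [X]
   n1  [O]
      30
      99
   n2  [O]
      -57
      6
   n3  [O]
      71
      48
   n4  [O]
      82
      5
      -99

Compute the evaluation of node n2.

n2 (O): min(-57, 6) = -57

-57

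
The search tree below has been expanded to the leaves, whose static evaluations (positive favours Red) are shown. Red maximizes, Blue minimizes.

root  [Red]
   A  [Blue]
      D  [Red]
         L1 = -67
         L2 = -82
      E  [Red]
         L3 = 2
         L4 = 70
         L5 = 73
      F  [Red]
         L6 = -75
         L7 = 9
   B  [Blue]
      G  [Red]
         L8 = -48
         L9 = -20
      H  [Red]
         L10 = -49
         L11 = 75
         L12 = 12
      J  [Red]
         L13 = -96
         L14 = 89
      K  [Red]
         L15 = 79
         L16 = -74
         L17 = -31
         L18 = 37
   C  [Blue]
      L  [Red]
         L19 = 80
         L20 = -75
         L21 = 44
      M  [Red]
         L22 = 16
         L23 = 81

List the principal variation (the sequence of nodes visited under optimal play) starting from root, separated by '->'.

root -> C -> L -> L19

D (Red): max(-67, -82) = -67
E (Red): max(2, 70, 73) = 73
F (Red): max(-75, 9) = 9
A (Blue): min(-67, 73, 9) = -67
G (Red): max(-48, -20) = -20
H (Red): max(-49, 75, 12) = 75
J (Red): max(-96, 89) = 89
K (Red): max(79, -74, -31, 37) = 79
B (Blue): min(-20, 75, 89, 79) = -20
L (Red): max(80, -75, 44) = 80
M (Red): max(16, 81) = 81
C (Blue): min(80, 81) = 80
root (Red): max(-67, -20, 80) = 80
At root, Red picks C (highest: 80).
At C, Blue picks L (lowest: 80).
At L, Red picks L19 (highest: 80).
Terminal value 80.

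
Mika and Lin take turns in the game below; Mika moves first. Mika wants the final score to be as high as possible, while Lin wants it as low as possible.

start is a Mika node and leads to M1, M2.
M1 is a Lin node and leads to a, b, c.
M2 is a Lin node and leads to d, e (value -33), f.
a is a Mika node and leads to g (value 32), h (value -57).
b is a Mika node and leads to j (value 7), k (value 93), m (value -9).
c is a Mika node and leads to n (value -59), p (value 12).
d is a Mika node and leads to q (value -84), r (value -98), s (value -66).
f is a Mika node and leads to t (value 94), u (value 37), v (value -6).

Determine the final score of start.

12

a (Mika): max(32, -57) = 32
b (Mika): max(7, 93, -9) = 93
c (Mika): max(-59, 12) = 12
M1 (Lin): min(32, 93, 12) = 12
d (Mika): max(-84, -98, -66) = -66
f (Mika): max(94, 37, -6) = 94
M2 (Lin): min(-66, -33, 94) = -66
start (Mika): max(12, -66) = 12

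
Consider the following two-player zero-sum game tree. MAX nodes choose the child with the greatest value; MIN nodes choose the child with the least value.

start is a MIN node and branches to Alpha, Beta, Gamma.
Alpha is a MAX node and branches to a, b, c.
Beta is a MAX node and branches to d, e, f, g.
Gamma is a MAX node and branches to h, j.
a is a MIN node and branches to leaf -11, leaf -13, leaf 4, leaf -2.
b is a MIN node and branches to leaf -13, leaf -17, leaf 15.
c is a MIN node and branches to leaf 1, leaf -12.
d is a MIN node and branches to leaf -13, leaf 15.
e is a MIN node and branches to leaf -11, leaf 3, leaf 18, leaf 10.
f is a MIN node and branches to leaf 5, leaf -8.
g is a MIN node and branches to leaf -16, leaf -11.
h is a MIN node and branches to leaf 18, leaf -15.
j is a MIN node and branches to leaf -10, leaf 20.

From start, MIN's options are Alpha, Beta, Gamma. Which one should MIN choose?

a (MIN): min(-11, -13, 4, -2) = -13
b (MIN): min(-13, -17, 15) = -17
c (MIN): min(1, -12) = -12
Alpha (MAX): max(-13, -17, -12) = -12
d (MIN): min(-13, 15) = -13
e (MIN): min(-11, 3, 18, 10) = -11
f (MIN): min(5, -8) = -8
g (MIN): min(-16, -11) = -16
Beta (MAX): max(-13, -11, -8, -16) = -8
h (MIN): min(18, -15) = -15
j (MIN): min(-10, 20) = -10
Gamma (MAX): max(-15, -10) = -10
start (MIN): min(-12, -8, -10) = -12
MIN at start wants the lowest of {Alpha=-12, Beta=-8, Gamma=-10}, so chooses Alpha.

Alpha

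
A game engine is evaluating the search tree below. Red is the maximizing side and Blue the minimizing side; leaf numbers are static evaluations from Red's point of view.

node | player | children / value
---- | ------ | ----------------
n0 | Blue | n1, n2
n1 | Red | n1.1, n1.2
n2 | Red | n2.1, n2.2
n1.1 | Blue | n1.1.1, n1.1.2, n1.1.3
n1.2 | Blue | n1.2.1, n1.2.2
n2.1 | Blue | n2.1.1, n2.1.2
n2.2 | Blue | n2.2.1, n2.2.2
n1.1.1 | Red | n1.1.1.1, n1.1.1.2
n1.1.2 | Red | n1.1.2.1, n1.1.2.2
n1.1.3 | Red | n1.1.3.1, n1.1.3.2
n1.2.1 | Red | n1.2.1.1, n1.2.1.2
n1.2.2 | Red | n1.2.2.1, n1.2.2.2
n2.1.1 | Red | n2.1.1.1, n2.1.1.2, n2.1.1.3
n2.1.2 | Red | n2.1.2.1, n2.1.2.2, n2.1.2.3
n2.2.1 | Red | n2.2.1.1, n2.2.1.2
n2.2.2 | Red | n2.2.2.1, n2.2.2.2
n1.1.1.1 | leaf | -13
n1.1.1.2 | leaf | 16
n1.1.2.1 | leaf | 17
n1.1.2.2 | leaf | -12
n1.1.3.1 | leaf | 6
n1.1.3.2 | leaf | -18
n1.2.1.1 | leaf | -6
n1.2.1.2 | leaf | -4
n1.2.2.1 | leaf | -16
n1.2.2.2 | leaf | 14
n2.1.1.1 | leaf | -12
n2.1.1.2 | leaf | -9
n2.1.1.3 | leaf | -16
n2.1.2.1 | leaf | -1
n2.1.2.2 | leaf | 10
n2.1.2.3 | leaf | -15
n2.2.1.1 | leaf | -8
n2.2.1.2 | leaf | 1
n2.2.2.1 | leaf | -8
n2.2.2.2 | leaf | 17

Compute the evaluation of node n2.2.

n2.2.1 (Red): max(-8, 1) = 1
n2.2.2 (Red): max(-8, 17) = 17
n2.2 (Blue): min(1, 17) = 1

1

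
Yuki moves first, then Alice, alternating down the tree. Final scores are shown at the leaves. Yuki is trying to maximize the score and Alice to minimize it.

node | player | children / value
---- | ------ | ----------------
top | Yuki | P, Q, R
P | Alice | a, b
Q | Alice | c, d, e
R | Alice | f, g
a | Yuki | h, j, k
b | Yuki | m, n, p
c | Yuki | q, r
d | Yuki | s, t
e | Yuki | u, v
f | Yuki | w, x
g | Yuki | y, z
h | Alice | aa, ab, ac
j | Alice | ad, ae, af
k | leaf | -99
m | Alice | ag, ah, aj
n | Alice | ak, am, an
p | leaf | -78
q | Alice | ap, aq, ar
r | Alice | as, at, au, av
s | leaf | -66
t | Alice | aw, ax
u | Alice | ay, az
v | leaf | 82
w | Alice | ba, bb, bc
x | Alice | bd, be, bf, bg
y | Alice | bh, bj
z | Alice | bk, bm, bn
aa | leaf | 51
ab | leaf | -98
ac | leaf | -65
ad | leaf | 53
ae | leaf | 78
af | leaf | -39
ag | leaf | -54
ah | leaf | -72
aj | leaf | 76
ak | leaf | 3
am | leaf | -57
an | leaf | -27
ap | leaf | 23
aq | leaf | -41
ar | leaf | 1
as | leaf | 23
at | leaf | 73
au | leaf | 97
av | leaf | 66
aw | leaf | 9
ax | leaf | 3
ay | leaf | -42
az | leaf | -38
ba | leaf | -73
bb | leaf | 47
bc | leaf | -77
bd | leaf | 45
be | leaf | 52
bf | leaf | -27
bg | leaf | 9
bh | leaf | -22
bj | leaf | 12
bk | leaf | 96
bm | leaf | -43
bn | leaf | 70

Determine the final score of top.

3

h (Alice): min(51, -98, -65) = -98
j (Alice): min(53, 78, -39) = -39
a (Yuki): max(-98, -39, -99) = -39
m (Alice): min(-54, -72, 76) = -72
n (Alice): min(3, -57, -27) = -57
b (Yuki): max(-72, -57, -78) = -57
P (Alice): min(-39, -57) = -57
q (Alice): min(23, -41, 1) = -41
r (Alice): min(23, 73, 97, 66) = 23
c (Yuki): max(-41, 23) = 23
t (Alice): min(9, 3) = 3
d (Yuki): max(-66, 3) = 3
u (Alice): min(-42, -38) = -42
e (Yuki): max(-42, 82) = 82
Q (Alice): min(23, 3, 82) = 3
w (Alice): min(-73, 47, -77) = -77
x (Alice): min(45, 52, -27, 9) = -27
f (Yuki): max(-77, -27) = -27
y (Alice): min(-22, 12) = -22
z (Alice): min(96, -43, 70) = -43
g (Yuki): max(-22, -43) = -22
R (Alice): min(-27, -22) = -27
top (Yuki): max(-57, 3, -27) = 3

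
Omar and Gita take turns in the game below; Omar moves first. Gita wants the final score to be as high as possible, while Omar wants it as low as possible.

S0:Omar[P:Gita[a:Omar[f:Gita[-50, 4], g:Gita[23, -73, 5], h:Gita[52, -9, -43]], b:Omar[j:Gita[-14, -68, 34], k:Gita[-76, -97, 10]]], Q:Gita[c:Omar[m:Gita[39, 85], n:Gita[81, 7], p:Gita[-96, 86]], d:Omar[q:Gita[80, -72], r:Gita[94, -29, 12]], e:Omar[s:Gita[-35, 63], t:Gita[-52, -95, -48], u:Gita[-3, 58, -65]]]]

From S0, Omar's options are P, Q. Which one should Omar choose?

P

f (Gita): max(-50, 4) = 4
g (Gita): max(23, -73, 5) = 23
h (Gita): max(52, -9, -43) = 52
a (Omar): min(4, 23, 52) = 4
j (Gita): max(-14, -68, 34) = 34
k (Gita): max(-76, -97, 10) = 10
b (Omar): min(34, 10) = 10
P (Gita): max(4, 10) = 10
m (Gita): max(39, 85) = 85
n (Gita): max(81, 7) = 81
p (Gita): max(-96, 86) = 86
c (Omar): min(85, 81, 86) = 81
q (Gita): max(80, -72) = 80
r (Gita): max(94, -29, 12) = 94
d (Omar): min(80, 94) = 80
s (Gita): max(-35, 63) = 63
t (Gita): max(-52, -95, -48) = -48
u (Gita): max(-3, 58, -65) = 58
e (Omar): min(63, -48, 58) = -48
Q (Gita): max(81, 80, -48) = 81
S0 (Omar): min(10, 81) = 10
Omar at S0 wants the lowest of {P=10, Q=81}, so chooses P.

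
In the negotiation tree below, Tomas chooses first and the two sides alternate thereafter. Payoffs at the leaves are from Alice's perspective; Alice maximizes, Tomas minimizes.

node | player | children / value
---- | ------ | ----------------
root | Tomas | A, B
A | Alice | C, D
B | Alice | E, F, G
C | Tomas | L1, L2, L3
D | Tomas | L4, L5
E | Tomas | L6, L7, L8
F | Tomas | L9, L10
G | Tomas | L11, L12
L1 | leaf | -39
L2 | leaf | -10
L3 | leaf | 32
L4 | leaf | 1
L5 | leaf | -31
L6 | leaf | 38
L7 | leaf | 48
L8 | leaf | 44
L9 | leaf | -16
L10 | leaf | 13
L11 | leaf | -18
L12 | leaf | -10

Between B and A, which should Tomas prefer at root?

A

E (Tomas): min(38, 48, 44) = 38
F (Tomas): min(-16, 13) = -16
G (Tomas): min(-18, -10) = -18
B (Alice): max(38, -16, -18) = 38
C (Tomas): min(-39, -10, 32) = -39
D (Tomas): min(1, -31) = -31
A (Alice): max(-39, -31) = -31
Tomas prefers the lower value; B=38, A=-31. A is better since -31 < 38.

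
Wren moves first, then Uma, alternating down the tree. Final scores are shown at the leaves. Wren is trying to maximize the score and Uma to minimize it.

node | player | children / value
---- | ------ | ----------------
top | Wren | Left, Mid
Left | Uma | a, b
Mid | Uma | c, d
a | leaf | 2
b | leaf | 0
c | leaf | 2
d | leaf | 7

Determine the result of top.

2

Left (Uma): min(2, 0) = 0
Mid (Uma): min(2, 7) = 2
top (Wren): max(0, 2) = 2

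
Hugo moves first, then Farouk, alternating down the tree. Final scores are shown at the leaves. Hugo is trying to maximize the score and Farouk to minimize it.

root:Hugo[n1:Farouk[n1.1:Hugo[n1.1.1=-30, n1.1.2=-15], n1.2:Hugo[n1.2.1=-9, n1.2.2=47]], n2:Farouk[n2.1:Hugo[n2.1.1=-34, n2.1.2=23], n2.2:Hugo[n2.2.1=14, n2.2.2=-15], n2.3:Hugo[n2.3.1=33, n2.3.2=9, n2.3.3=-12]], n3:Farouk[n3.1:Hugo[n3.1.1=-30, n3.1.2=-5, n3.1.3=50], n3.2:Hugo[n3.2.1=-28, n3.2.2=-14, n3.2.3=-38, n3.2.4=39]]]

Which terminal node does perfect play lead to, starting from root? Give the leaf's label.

n3.2.4

n1.1 (Hugo): max(-30, -15) = -15
n1.2 (Hugo): max(-9, 47) = 47
n1 (Farouk): min(-15, 47) = -15
n2.1 (Hugo): max(-34, 23) = 23
n2.2 (Hugo): max(14, -15) = 14
n2.3 (Hugo): max(33, 9, -12) = 33
n2 (Farouk): min(23, 14, 33) = 14
n3.1 (Hugo): max(-30, -5, 50) = 50
n3.2 (Hugo): max(-28, -14, -38, 39) = 39
n3 (Farouk): min(50, 39) = 39
root (Hugo): max(-15, 14, 39) = 39
At root, Hugo picks n3 (highest: 39).
At n3, Farouk picks n3.2 (lowest: 39).
At n3.2, Hugo picks n3.2.4 (highest: 39).
Terminal value 39.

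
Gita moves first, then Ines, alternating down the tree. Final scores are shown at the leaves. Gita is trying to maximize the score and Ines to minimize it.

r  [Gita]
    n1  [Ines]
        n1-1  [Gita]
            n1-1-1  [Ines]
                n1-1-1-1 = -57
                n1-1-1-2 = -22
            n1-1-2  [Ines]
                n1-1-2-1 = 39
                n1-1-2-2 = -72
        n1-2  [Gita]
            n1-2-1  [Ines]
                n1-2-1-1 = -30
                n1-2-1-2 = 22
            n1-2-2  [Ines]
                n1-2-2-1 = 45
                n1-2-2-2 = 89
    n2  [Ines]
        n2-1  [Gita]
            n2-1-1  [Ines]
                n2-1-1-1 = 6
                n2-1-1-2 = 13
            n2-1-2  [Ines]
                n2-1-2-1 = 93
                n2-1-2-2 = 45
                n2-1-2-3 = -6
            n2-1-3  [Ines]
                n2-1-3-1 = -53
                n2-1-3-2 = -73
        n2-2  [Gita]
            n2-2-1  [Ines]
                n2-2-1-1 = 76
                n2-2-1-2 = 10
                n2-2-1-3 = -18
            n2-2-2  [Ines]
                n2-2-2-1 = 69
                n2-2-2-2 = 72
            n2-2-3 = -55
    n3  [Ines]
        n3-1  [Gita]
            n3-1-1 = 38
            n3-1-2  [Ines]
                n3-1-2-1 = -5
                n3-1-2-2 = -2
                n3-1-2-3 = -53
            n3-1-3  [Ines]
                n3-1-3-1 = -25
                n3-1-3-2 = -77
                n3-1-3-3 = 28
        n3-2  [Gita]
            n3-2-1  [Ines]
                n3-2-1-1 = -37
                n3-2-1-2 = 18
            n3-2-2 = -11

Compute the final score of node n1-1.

n1-1-1 (Ines): min(-57, -22) = -57
n1-1-2 (Ines): min(39, -72) = -72
n1-1 (Gita): max(-57, -72) = -57

-57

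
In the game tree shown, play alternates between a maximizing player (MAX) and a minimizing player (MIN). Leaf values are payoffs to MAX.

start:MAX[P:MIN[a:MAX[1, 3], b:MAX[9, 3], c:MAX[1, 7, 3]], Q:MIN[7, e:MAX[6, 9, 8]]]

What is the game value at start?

a (MAX): max(1, 3) = 3
b (MAX): max(9, 3) = 9
c (MAX): max(1, 7, 3) = 7
P (MIN): min(3, 9, 7) = 3
e (MAX): max(6, 9, 8) = 9
Q (MIN): min(7, 9) = 7
start (MAX): max(3, 7) = 7

7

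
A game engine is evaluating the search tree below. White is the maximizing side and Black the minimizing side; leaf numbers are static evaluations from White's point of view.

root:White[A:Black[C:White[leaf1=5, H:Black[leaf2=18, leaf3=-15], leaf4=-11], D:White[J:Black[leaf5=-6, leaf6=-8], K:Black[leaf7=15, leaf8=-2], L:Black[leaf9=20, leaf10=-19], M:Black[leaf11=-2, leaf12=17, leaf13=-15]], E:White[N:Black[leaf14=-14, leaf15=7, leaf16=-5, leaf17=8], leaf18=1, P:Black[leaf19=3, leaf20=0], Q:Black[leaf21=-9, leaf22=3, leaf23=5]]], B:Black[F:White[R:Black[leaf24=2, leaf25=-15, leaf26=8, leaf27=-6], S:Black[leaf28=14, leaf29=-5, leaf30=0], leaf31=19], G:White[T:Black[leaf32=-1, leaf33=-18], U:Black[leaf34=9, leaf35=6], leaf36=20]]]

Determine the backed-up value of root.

19

H (Black): min(18, -15) = -15
C (White): max(5, -15, -11) = 5
J (Black): min(-6, -8) = -8
K (Black): min(15, -2) = -2
L (Black): min(20, -19) = -19
M (Black): min(-2, 17, -15) = -15
D (White): max(-8, -2, -19, -15) = -2
N (Black): min(-14, 7, -5, 8) = -14
P (Black): min(3, 0) = 0
Q (Black): min(-9, 3, 5) = -9
E (White): max(-14, 1, 0, -9) = 1
A (Black): min(5, -2, 1) = -2
R (Black): min(2, -15, 8, -6) = -15
S (Black): min(14, -5, 0) = -5
F (White): max(-15, -5, 19) = 19
T (Black): min(-1, -18) = -18
U (Black): min(9, 6) = 6
G (White): max(-18, 6, 20) = 20
B (Black): min(19, 20) = 19
root (White): max(-2, 19) = 19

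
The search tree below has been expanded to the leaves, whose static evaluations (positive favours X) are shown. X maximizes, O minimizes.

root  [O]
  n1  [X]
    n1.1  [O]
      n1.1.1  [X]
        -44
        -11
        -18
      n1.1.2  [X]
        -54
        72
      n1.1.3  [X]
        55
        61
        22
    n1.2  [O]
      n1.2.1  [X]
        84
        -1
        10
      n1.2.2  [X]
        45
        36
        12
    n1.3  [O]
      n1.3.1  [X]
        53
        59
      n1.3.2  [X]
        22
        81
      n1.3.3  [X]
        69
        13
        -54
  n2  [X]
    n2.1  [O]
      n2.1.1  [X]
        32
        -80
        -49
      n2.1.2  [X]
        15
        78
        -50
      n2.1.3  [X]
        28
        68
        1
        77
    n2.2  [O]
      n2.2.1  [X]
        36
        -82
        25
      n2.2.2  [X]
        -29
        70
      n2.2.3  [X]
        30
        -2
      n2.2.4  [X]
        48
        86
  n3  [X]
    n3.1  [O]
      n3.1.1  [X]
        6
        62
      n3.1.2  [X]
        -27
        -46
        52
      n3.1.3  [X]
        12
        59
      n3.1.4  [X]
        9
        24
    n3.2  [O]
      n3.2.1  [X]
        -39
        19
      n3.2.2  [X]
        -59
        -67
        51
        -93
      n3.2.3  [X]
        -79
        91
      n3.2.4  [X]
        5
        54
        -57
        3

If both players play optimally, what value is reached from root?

24

n1.1.1 (X): max(-44, -11, -18) = -11
n1.1.2 (X): max(-54, 72) = 72
n1.1.3 (X): max(55, 61, 22) = 61
n1.1 (O): min(-11, 72, 61) = -11
n1.2.1 (X): max(84, -1, 10) = 84
n1.2.2 (X): max(45, 36, 12) = 45
n1.2 (O): min(84, 45) = 45
n1.3.1 (X): max(53, 59) = 59
n1.3.2 (X): max(22, 81) = 81
n1.3.3 (X): max(69, 13, -54) = 69
n1.3 (O): min(59, 81, 69) = 59
n1 (X): max(-11, 45, 59) = 59
n2.1.1 (X): max(32, -80, -49) = 32
n2.1.2 (X): max(15, 78, -50) = 78
n2.1.3 (X): max(28, 68, 1, 77) = 77
n2.1 (O): min(32, 78, 77) = 32
n2.2.1 (X): max(36, -82, 25) = 36
n2.2.2 (X): max(-29, 70) = 70
n2.2.3 (X): max(30, -2) = 30
n2.2.4 (X): max(48, 86) = 86
n2.2 (O): min(36, 70, 30, 86) = 30
n2 (X): max(32, 30) = 32
n3.1.1 (X): max(6, 62) = 62
n3.1.2 (X): max(-27, -46, 52) = 52
n3.1.3 (X): max(12, 59) = 59
n3.1.4 (X): max(9, 24) = 24
n3.1 (O): min(62, 52, 59, 24) = 24
n3.2.1 (X): max(-39, 19) = 19
n3.2.2 (X): max(-59, -67, 51, -93) = 51
n3.2.3 (X): max(-79, 91) = 91
n3.2.4 (X): max(5, 54, -57, 3) = 54
n3.2 (O): min(19, 51, 91, 54) = 19
n3 (X): max(24, 19) = 24
root (O): min(59, 32, 24) = 24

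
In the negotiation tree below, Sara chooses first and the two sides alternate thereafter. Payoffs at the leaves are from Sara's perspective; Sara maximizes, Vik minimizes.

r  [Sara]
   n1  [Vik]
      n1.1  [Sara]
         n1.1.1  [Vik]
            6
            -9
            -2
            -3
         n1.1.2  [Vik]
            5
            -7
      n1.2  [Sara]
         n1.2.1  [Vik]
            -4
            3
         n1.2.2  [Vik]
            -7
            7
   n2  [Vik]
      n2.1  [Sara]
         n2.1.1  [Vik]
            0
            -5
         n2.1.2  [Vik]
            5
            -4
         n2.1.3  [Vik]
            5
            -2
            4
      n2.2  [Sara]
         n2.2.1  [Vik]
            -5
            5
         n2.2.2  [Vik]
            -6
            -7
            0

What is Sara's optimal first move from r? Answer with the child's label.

n2

n1.1.1 (Vik): min(6, -9, -2, -3) = -9
n1.1.2 (Vik): min(5, -7) = -7
n1.1 (Sara): max(-9, -7) = -7
n1.2.1 (Vik): min(-4, 3) = -4
n1.2.2 (Vik): min(-7, 7) = -7
n1.2 (Sara): max(-4, -7) = -4
n1 (Vik): min(-7, -4) = -7
n2.1.1 (Vik): min(0, -5) = -5
n2.1.2 (Vik): min(5, -4) = -4
n2.1.3 (Vik): min(5, -2, 4) = -2
n2.1 (Sara): max(-5, -4, -2) = -2
n2.2.1 (Vik): min(-5, 5) = -5
n2.2.2 (Vik): min(-6, -7, 0) = -7
n2.2 (Sara): max(-5, -7) = -5
n2 (Vik): min(-2, -5) = -5
r (Sara): max(-7, -5) = -5
Sara at r wants the highest of {n1=-7, n2=-5}, so chooses n2.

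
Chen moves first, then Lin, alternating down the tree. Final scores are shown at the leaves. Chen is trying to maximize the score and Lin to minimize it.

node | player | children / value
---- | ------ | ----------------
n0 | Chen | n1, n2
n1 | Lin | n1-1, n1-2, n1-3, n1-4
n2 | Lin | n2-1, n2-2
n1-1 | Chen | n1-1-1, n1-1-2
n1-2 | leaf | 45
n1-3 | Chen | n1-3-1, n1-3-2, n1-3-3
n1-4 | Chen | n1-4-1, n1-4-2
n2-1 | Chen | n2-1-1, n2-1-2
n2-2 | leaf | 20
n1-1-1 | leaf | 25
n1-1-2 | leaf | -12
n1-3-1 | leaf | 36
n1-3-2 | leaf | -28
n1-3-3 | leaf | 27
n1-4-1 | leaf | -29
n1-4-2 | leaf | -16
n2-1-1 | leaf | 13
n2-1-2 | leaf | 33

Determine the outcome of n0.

20

n1-1 (Chen): max(25, -12) = 25
n1-3 (Chen): max(36, -28, 27) = 36
n1-4 (Chen): max(-29, -16) = -16
n1 (Lin): min(25, 45, 36, -16) = -16
n2-1 (Chen): max(13, 33) = 33
n2 (Lin): min(33, 20) = 20
n0 (Chen): max(-16, 20) = 20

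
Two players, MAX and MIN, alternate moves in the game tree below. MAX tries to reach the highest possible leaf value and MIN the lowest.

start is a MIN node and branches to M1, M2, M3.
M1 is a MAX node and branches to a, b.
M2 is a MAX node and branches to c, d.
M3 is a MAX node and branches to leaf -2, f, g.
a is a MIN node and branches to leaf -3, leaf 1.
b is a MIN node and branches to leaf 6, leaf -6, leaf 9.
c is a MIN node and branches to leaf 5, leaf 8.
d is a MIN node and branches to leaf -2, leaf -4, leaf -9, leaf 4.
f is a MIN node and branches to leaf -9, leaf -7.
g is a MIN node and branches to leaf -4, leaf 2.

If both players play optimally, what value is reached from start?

-3

a (MIN): min(-3, 1) = -3
b (MIN): min(6, -6, 9) = -6
M1 (MAX): max(-3, -6) = -3
c (MIN): min(5, 8) = 5
d (MIN): min(-2, -4, -9, 4) = -9
M2 (MAX): max(5, -9) = 5
f (MIN): min(-9, -7) = -9
g (MIN): min(-4, 2) = -4
M3 (MAX): max(-2, -9, -4) = -2
start (MIN): min(-3, 5, -2) = -3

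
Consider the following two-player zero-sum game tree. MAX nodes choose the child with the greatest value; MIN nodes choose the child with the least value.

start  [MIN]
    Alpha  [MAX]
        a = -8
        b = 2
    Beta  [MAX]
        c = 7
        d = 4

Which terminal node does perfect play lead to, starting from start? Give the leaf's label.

Alpha (MAX): max(-8, 2) = 2
Beta (MAX): max(7, 4) = 7
start (MIN): min(2, 7) = 2
At start, MIN picks Alpha (lowest: 2).
At Alpha, MAX picks b (highest: 2).
Terminal value 2.

b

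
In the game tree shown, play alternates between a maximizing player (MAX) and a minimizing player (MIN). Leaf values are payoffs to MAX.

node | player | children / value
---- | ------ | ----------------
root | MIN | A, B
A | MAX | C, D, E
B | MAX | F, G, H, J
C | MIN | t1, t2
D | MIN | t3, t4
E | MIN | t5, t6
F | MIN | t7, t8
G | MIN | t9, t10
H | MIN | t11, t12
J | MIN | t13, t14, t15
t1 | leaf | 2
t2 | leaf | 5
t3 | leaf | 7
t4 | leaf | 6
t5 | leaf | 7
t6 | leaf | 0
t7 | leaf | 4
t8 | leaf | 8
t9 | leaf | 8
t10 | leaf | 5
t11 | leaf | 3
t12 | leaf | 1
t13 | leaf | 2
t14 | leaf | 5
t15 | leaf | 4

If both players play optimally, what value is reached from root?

5

C (MIN): min(2, 5) = 2
D (MIN): min(7, 6) = 6
E (MIN): min(7, 0) = 0
A (MAX): max(2, 6, 0) = 6
F (MIN): min(4, 8) = 4
G (MIN): min(8, 5) = 5
H (MIN): min(3, 1) = 1
J (MIN): min(2, 5, 4) = 2
B (MAX): max(4, 5, 1, 2) = 5
root (MIN): min(6, 5) = 5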